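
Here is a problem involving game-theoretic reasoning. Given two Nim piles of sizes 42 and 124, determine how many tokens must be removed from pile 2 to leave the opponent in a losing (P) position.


Piles: 42 and 124
Current XOR: 42 XOR 124 = 86 (non-zero, so this is an N-position).
To make the XOR zero, we need to find a move that balances the piles.
For pile 2 (size 124): target = 124 XOR 86 = 42
We reduce pile 2 from 124 to 42.
Tokens removed: 124 - 42 = 82
Verification: 42 XOR 42 = 0

82


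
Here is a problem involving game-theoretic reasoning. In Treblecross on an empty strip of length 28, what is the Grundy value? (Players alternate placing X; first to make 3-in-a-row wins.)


Treblecross: place X on empty cells; 3-in-a-row wins.
Playing within two cells of an existing X lets the opponent win at once, so sensible play treats the cells i-2..i+2 around each X as dead. The player left with no safe cell loses, so this is a normal-play take-away game on strips of safe cells.
Placing X at cell i (0-indexed) of a strip of k safe cells leaves independent strips of sizes max(0, i-2) and max(0, k-i-3). Hence G(k) = mex{ G(max(0,i-2)) XOR G(max(0,k-i-3)) : 0 <= i < k }, with G(0) = 0.
G(1): splits (0,0):0^0=0 -> mex({0}) = 1
G(2): splits (0,0):0^0=0 -> mex({0}) = 1
G(3): splits (0,0):0^0=0 -> mex({0}) = 1
G(4): splits (0,1):0^1=1 (0,0):0^0=0 -> mex({0, 1}) = 2
G(5): splits (0,2):0^1=1 (0,1):0^1=1 (0,0):0^0=0 -> mex({0, 1}) = 2
G(6) = mex({1}) = 0
G(7) = mex({0, 1, 2}) = 3
G(8) = mex({0, 1, 2}) = 3
G(9) = mex({0, 2}) = 1
G(10) = mex({0, 2, 3}) = 1
G(11) = mex({0, 3}) = 1
G(12) = mex({1, 3}) = 0
G(13) = mex({0, 1, 2, 3}) = 4
G(14) = mex({0, 1, 2}) = 3
G(15) = mex({0, 1, 2}) = 3
G(16) = mex({0, 1, 2, 4}) = 3
G(17) = mex({0, 1, 3, 4}) = 2
G(18) = mex({0, 1, 3, 4}) = 2
G(19) = mex({0, 1, 3, 5}) = 2
G(20) = mex({0, 1, 2, 3, 5}) = 4
G(21) = mex({0, 1, 2, 3, 5}) = 4
G(22) = mex({1, 2, 6}) = 0
G(23) = mex({0, 1, 2, 3, 4, 6}) = 5
G(24) = mex({0, 1, 2, 3, 4}) = 5
G(25) = mex({0, 1, 3, 4, 7}) = 2
G(26) = mex({0, 1, 3, 4, 5, 7}) = 2
G(27) = mex({0, 1, 3, 5}) = 2
G(28) = mex({0, 1, 2, 5}) = 3
Therefore G(28) = 3.

3


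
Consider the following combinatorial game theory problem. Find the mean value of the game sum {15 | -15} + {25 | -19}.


G1 = {15 | -15}, G2 = {25 | -19}
Each is a switch {a | b} with numbers a > b; its mean value is (a + b)/2, and mean value is additive over game sums: m(G1 + G2) = m(G1) + m(G2).
Mean of G1 = (15 + (-15))/2 = 0/2 = 0
Mean of G2 = (25 + (-19))/2 = 6/2 = 3
Mean of G1 + G2 = 0 + 3 = 3

3


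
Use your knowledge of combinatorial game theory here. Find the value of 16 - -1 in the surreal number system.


x = 16, y = -1
x - y = 16 - -1 = 17

17


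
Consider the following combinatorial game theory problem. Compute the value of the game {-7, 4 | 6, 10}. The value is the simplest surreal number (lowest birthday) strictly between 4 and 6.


Left options: {-7, 4}, max = 4
Right options: {6, 10}, min = 6
All options are numbers and max(Left) < min(Right), so by the simplicity theorem the value is the simplest (earliest-born) number strictly between 4 and 6.
The only integer strictly between 4 and 6 is 5.
No non-integer in the interval can be simpler: if x is a non-integer in the interval, then floor(x) or ceil(x) also lies in the interval (the interval contains an integer), and both are proper prefixes of x's sign expansion, i.e. born earlier. So the game value is 5.
Game value = 5

5


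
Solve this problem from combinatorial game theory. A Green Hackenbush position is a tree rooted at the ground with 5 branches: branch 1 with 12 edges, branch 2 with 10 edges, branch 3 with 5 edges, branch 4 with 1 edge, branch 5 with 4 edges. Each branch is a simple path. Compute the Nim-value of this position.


The tree has 5 branches from the ground vertex.
In Green Hackenbush, the Nim-value of a simple path of length k is k.
Branch 1: length 12, Nim-value = 12
Branch 2: length 10, Nim-value = 10
Branch 3: length 5, Nim-value = 5
Branch 4: length 1, Nim-value = 1
Branch 5: length 4, Nim-value = 4
Total Nim-value = XOR of all branch values:
0 XOR 12 = 12
12 XOR 10 = 6
6 XOR 5 = 3
3 XOR 1 = 2
2 XOR 4 = 6
Nim-value of the tree = 6

6


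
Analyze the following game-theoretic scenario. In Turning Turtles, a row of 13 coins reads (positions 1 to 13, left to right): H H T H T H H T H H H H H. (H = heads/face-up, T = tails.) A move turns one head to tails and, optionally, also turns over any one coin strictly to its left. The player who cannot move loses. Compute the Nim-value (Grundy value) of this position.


Coins: H H T H T H H T H H H H H
Key fact: a single head at position k behaves exactly like a Nim heap of size k (turning it to T and optionally flipping a coin at j < k corresponds to moving the heap from k to j, or to 0), and heads combine as a disjunctive sum (two heads at the same place would cancel, matching j XOR j = 0). So the Nim-value is the XOR of the 1-indexed positions of the heads.
Face-up positions (1-indexed): [1, 2, 4, 6, 7, 9, 10, 11, 12, 13]
XOR 0 with 1: 0 XOR 1 = 1
XOR 1 with 2: 1 XOR 2 = 3
XOR 3 with 4: 3 XOR 4 = 7
XOR 7 with 6: 7 XOR 6 = 1
XOR 1 with 7: 1 XOR 7 = 6
XOR 6 with 9: 6 XOR 9 = 15
XOR 15 with 10: 15 XOR 10 = 5
XOR 5 with 11: 5 XOR 11 = 14
XOR 14 with 12: 14 XOR 12 = 2
XOR 2 with 13: 2 XOR 13 = 15
Nim-value = 15

15


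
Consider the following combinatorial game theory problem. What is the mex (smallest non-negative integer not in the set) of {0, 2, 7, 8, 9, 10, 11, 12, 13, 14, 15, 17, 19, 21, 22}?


Set = {0, 2, 7, 8, 9, 10, 11, 12, 13, 14, 15, 17, 19, 21, 22}
0 is in the set.
1 is NOT in the set. This is the mex.
mex = 1

1


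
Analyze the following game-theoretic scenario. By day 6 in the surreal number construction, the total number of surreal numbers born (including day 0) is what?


Day 0: {|} = 0 is born. Count = 1.
Day n: the number of surreal numbers born by day n is 2^(n+1) - 1.
By day 0: 2^1 - 1 = 1
By day 1: 2^2 - 1 = 3
By day 2: 2^3 - 1 = 7
By day 3: 2^4 - 1 = 15
By day 4: 2^5 - 1 = 31
By day 5: 2^6 - 1 = 63
By day 6: 2^7 - 1 = 127
By day 6: 127 surreal numbers.

127


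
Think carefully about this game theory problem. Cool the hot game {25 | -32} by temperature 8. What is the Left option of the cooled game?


Original game: {25 | -32} (a switch {a | b} with a > b).
Cooling by t (for t below the temperature (a - b)/2 = 57/2) taxes each move by t: {a | b} cooled by t is {a - t | b + t}.
Cooling amount: t = 8
Cooled Left option: 25 - 8 = 17
Cooled Right option: -32 + 8 = -24
Cooled game: {17 | -24}
Left option = 17

17


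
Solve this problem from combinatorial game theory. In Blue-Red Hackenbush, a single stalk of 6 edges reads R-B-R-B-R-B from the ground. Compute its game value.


Edges (from ground): R-B-R-B-R-B
By Berlekamp's sign-expansion rule, a Blue-Red Hackenbush stalk has the value of the surreal number whose sign sequence is the edge sequence with B -> + and R -> -.
Sign sequence: -+-+-+
Trace the sign expansion in the surreal number tree, starting from 0:
Edge 1: R (sign -) -> bounds (-inf, 0), value = -1
Edge 2: B (sign +) -> bounds (-1, 0), value = -1/2
Edge 3: R (sign -) -> bounds (-1, -1/2), value = -3/4
Edge 4: B (sign +) -> bounds (-3/4, -1/2), value = -5/8
Edge 5: R (sign -) -> bounds (-3/4, -5/8), value = -11/16
Edge 6: B (sign +) -> bounds (-11/16, -5/8), value = -21/32
Game value = -21/32

-21/32


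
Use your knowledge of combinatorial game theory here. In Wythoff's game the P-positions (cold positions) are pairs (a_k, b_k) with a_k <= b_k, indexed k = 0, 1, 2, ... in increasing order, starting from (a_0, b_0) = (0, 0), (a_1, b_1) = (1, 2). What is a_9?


By Wythoff's theorem, a_k = floor(k * phi) and b_k = floor(k * phi^2) = a_k + k, where phi = (1 + sqrt(5))/2 is the golden ratio.
phi = (1 + sqrt(5))/2 = 1.618034
k = 9
k * phi = 9 * 1.618034 = 14.562306
a_9 = floor(k * phi) = 14

14


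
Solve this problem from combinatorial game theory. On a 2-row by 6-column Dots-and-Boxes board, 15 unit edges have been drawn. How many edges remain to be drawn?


Grid: 2 x 6 boxes, i.e. 3 rows and 7 columns of dots.
Horizontal edges: (rows + 1) * cols = 3 * 6 = 18
Vertical edges: rows * (cols + 1) = 2 * 7 = 14
Total edges: 18 + 14 = 32
Edges drawn: 15
Remaining: 32 - 15 = 17

17


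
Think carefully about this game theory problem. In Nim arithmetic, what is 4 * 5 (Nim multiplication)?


Nim multiplication is bilinear over XOR: (u XOR v) * w = (u*w) XOR (v*w).
So we split each operand into its bit components and XOR the pairwise Nim products.
4 = 4 (as XOR of powers of 2).
5 = 1 + 4 (as XOR of powers of 2).
Using the standard Nim-product table on single bits:
  2*2 = 3,   2*4 = 8,   2*8 = 12,
  4*4 = 6,   4*8 = 11,  8*8 = 13,
and  1*x = x (identity), k*l = l*k (commutative).
Pairwise Nim products:
  4 * 1 = 4
  4 * 4 = 6
XOR them: 4 XOR 6 = 2.
Result: 4 * 5 = 2 (in Nim).

2


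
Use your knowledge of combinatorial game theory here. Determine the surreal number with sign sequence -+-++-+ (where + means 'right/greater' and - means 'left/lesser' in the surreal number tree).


Sign expansion: -+-++-+
Rule: track bounds (lo, hi), initially (-inf, +inf). On '+', the current value becomes lo and we move to the simplest number in (value, hi): value + 1 if hi = +inf, otherwise the midpoint (value + hi)/2. On '-', the current value becomes hi and we move to value - 1 if lo = -inf, otherwise the midpoint (lo + value)/2.
Start at 0.
Step 1: sign = -, move left. Bounds: (-inf, 0). Value = -1
Step 2: sign = +, move right. Bounds: (-1, 0). Value = -1/2
Step 3: sign = -, move left. Bounds: (-1, -1/2). Value = -3/4
Step 4: sign = +, move right. Bounds: (-3/4, -1/2). Value = -5/8
Step 5: sign = +, move right. Bounds: (-5/8, -1/2). Value = -9/16
Step 6: sign = -, move left. Bounds: (-5/8, -9/16). Value = -19/32
Step 7: sign = +, move right. Bounds: (-19/32, -9/16). Value = -37/64
The surreal number with sign expansion -+-++-+ is -37/64.

-37/64


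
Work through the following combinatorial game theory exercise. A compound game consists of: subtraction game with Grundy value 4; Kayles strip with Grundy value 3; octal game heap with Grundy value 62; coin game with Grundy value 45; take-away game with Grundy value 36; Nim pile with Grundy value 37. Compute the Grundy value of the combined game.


By the Sprague-Grundy theorem, the Grundy value of a sum of games is the XOR of individual Grundy values.
subtraction game: Grundy value = 4. Running XOR: 0 XOR 4 = 4
Kayles strip: Grundy value = 3. Running XOR: 4 XOR 3 = 7
octal game heap: Grundy value = 62. Running XOR: 7 XOR 62 = 57
coin game: Grundy value = 45. Running XOR: 57 XOR 45 = 20
take-away game: Grundy value = 36. Running XOR: 20 XOR 36 = 48
Nim pile: Grundy value = 37. Running XOR: 48 XOR 37 = 21
The combined Grundy value is 21.

21


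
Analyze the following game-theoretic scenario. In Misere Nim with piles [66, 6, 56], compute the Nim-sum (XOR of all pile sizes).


We need the XOR (exclusive or) of all pile sizes.
After XOR-ing pile 1 (size 66): 0 XOR 66 = 66
After XOR-ing pile 2 (size 6): 66 XOR 6 = 68
After XOR-ing pile 3 (size 56): 68 XOR 56 = 124
The Nim-value of this position is 124.

124


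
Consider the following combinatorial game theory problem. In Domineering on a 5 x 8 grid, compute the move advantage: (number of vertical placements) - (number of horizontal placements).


Board is 5 x 8 (rows x cols).
Left (vertical) placements: (rows-1) * cols = 4 * 8 = 32
Right (horizontal) placements: rows * (cols-1) = 5 * 7 = 35
Advantage = Left - Right = 32 - 35 = -3

-3


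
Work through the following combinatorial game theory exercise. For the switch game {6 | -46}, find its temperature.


The game is {6 | -46}, a switch {a | b} with numbers a > b.
Cooling {a | b} by t gives {a - t | b + t}, which stops being hot when a - t = b + t, i.e. at t = (a - b)/2. So the temperature of a switch is (a - b)/2.
Temperature = (Left option - Right option) / 2
= (6 - (-46)) / 2
= 52 / 2
= 26

26


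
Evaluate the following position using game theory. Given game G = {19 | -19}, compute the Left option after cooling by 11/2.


Original game: {19 | -19} (a switch {a | b} with a > b).
Cooling by t (for t below the temperature (a - b)/2 = 19) taxes each move by t: {a | b} cooled by t is {a - t | b + t}.
Cooling amount: t = 11/2
Cooled Left option: 19 - 11/2 = 27/2
Cooled Right option: -19 + 11/2 = -27/2
Cooled game: {27/2 | -27/2}
Left option = 27/2

27/2


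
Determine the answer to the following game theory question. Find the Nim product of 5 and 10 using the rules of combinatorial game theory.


Nim multiplication is bilinear over XOR: (u XOR v) * w = (u*w) XOR (v*w).
So we split each operand into its bit components and XOR the pairwise Nim products.
5 = 1 + 4 (as XOR of powers of 2).
10 = 2 + 8 (as XOR of powers of 2).
Using the standard Nim-product table on single bits:
  2*2 = 3,   2*4 = 8,   2*8 = 12,
  4*4 = 6,   4*8 = 11,  8*8 = 13,
and  1*x = x (identity), k*l = l*k (commutative).
Pairwise Nim products:
  1 * 2 = 2
  1 * 8 = 8
  4 * 2 = 8
  4 * 8 = 11
XOR them: 2 XOR 8 XOR 8 XOR 11 = 9.
Result: 5 * 10 = 9 (in Nim).

9


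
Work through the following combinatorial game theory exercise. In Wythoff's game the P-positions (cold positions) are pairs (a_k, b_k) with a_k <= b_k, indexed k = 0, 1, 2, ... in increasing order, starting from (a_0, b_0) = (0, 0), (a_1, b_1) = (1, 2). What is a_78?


By Wythoff's theorem, a_k = floor(k * phi) and b_k = floor(k * phi^2) = a_k + k, where phi = (1 + sqrt(5))/2 is the golden ratio.
phi = (1 + sqrt(5))/2 = 1.618034
k = 78
k * phi = 78 * 1.618034 = 126.206651
a_78 = floor(k * phi) = 126

126


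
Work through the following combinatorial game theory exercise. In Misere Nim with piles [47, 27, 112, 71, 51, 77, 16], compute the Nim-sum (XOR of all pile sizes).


We need the XOR (exclusive or) of all pile sizes.
After XOR-ing pile 1 (size 47): 0 XOR 47 = 47
After XOR-ing pile 2 (size 27): 47 XOR 27 = 52
After XOR-ing pile 3 (size 112): 52 XOR 112 = 68
After XOR-ing pile 4 (size 71): 68 XOR 71 = 3
After XOR-ing pile 5 (size 51): 3 XOR 51 = 48
After XOR-ing pile 6 (size 77): 48 XOR 77 = 125
After XOR-ing pile 7 (size 16): 125 XOR 16 = 109
The Nim-value of this position is 109.

109


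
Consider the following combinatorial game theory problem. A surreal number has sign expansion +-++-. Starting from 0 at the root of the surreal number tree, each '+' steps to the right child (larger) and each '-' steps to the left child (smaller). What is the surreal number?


Sign expansion: +-++-
Rule: track bounds (lo, hi), initially (-inf, +inf). On '+', the current value becomes lo and we move to the simplest number in (value, hi): value + 1 if hi = +inf, otherwise the midpoint (value + hi)/2. On '-', the current value becomes hi and we move to value - 1 if lo = -inf, otherwise the midpoint (lo + value)/2.
Start at 0.
Step 1: sign = +, move right. Bounds: (0, +inf). Value = 1
Step 2: sign = -, move left. Bounds: (0, 1). Value = 1/2
Step 3: sign = +, move right. Bounds: (1/2, 1). Value = 3/4
Step 4: sign = +, move right. Bounds: (3/4, 1). Value = 7/8
Step 5: sign = -, move left. Bounds: (3/4, 7/8). Value = 13/16
The surreal number with sign expansion +-++- is 13/16.

13/16


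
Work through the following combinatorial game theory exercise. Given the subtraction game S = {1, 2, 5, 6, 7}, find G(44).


The subtraction set is S = {1, 2, 5, 6, 7}.
G(k) = mex{ G(k - s) : s in S, s <= k }. We compute iteratively: G(0) = 0.
G(1) = mex({0}) = 1
G(2) = mex({0, 1}) = 2
G(3) = mex({1, 2}) = 0
G(4) = mex({0, 2}) = 1
G(5) = mex({0, 1}) = 2
G(6) = mex({0, 1, 2}) = 3
G(7) = mex({0, 1, 2, 3}) = 4
G(8) = mex({0, 1, 2, 3, 4}) = 5
G(9) = mex({0, 1, 2, 4, 5}) = 3
G(10) = mex({0, 1, 2, 3, 5}) = 4
G(11) = mex({1, 2, 3, 4}) = 0
G(12) = mex({0, 2, 3, 4}) = 1
G(13) = mex({0, 1, 3, 4, 5}) = 2
G(14) = mex({1, 2, 3, 4, 5}) = 0
G(15) = mex({0, 2, 3, 4, 5}) = 1
G(16) = mex({0, 1, 3, 4}) = 2
G(17) = mex({0, 1, 2, 4}) = 3
Observe that G(11)..G(17) = 0, 1, 2, 0, 1, 2, 3 repeats G(0)..G(6) = 0, 1, 2, 0, 1, 2, 3.
For k >= max(S) = 7, G(k) is determined by the previous 7 values G(k-7)..G(k-1); a window of 7 consecutive values has recurred shifted by 11, so by induction G(k + 11) = G(k) for all k >= 0: the sequence is periodic from the start with period 11.
One period: G(0..10) = 0, 1, 2, 0, 1, 2, 3, 4, 5, 3, 4.
44 mod 11 = 0, so G(44) = G(0) = 0.

0


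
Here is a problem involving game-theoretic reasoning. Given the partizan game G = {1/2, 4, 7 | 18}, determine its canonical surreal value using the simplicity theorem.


Left options: {1/2, 4, 7}, max = 7
Right options: {18}, min = 18
All options are numbers and max(Left) < min(Right), so by the simplicity theorem the value is the simplest (earliest-born) number strictly between 7 and 18.
Integers 8 through 17 all lie strictly between 7 and 18.
Among integers, the simplest (lowest birthday = smallest |n|; 0 is born on day 0, +-n on day n) is 8.
No non-integer in the interval can be simpler: if x is a non-integer in the interval, then floor(x) or ceil(x) also lies in the interval (the interval contains an integer), and both are proper prefixes of x's sign expansion, i.e. born earlier. So the game value is 8.
Game value = 8

8


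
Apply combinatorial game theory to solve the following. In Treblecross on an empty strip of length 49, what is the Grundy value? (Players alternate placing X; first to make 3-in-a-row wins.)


Treblecross: place X on empty cells; 3-in-a-row wins.
Playing within two cells of an existing X lets the opponent win at once, so sensible play treats the cells i-2..i+2 around each X as dead. The player left with no safe cell loses, so this is a normal-play take-away game on strips of safe cells.
Placing X at cell i (0-indexed) of a strip of k safe cells leaves independent strips of sizes max(0, i-2) and max(0, k-i-3). Hence G(k) = mex{ G(max(0,i-2)) XOR G(max(0,k-i-3)) : 0 <= i < k }, with G(0) = 0.
G(1): splits (0,0):0^0=0 -> mex({0}) = 1
G(2): splits (0,0):0^0=0 -> mex({0}) = 1
G(3): splits (0,0):0^0=0 -> mex({0}) = 1
G(4): splits (0,1):0^1=1 (0,0):0^0=0 -> mex({0, 1}) = 2
G(5): splits (0,2):0^1=1 (0,1):0^1=1 (0,0):0^0=0 -> mex({0, 1}) = 2
G(6) = mex({1}) = 0
G(7) = mex({0, 1, 2}) = 3
G(8) = mex({0, 1, 2}) = 3
G(9) = mex({0, 2}) = 1
G(10) = mex({0, 2, 3}) = 1
G(11) = mex({0, 3}) = 1
G(12) = mex({1, 3}) = 0
G(13) = mex({0, 1, 2, 3}) = 4
G(14) = mex({0, 1, 2}) = 3
G(15) = mex({0, 1, 2}) = 3
G(16) = mex({0, 1, 2, 4}) = 3
G(17) = mex({0, 1, 3, 4}) = 2
G(18) = mex({0, 1, 3, 4}) = 2
G(19) = mex({0, 1, 3, 5}) = 2
G(20) = mex({0, 1, 2, 3, 5}) = 4
G(21) = mex({0, 1, 2, 3, 5}) = 4
G(22) = mex({1, 2, 6}) = 0
G(23) = mex({0, 1, 2, 3, 4, 6}) = 5
G(24) = mex({0, 1, 2, 3, 4}) = 5
G(25) = mex({0, 1, 3, 4, 7}) = 2
G(26) = mex({0, 1, 3, 4, 5, 7}) = 2
G(27) = mex({0, 1, 3, 5}) = 2
G(28) = mex({0, 1, 2, 5}) = 3
G(29) = mex({0, 1, 2, 4, 5, 6}) = 3
G(30) = mex({1, 2, 4, 6}) = 0
G(31) = mex({0, 1, 2, 3, 4, 6}) = 5
G(32) = mex({1, 2, 3, 4, 7}) = 0
G(33) = mex({0, 3, 7}) = 1
G(34) = mex({0, 2, 3, 5, 7}) = 1
G(35) = mex({0, 2, 3, 5, 6}) = 1
G(36) = mex({0, 1, 2, 5, 6}) = 3
G(37) = mex({0, 1, 2, 4, 5, 6}) = 3
G(38) = mex({0, 1, 2, 4}) = 3
G(39) = mex({0, 1, 2, 3, 4, 7}) = 5
G(40) = mex({0, 1, 2, 3, 4, 5, 7}) = 6
G(41) = mex({0, 1, 2, 3, 5, 7}) = 4
G(42) = mex({0, 1, 2, 3, 5, 6, 7}) = 4
G(43) = mex({0, 2, 3, 5, 6}) = 1
G(44) = mex({1, 2, 3, 4, 5, 6}) = 0
G(45) = mex({0, 1, 2, 3, 4, 6, 7}) = 5
G(46) = mex({0, 1, 2, 3, 4, 7}) = 5
G(47) = mex({0, 1, 2, 3, 4, 5, 7}) = 6
G(48) = mex({0, 1, 2, 3, 4, 5, 7}) = 6
G(49) = mex({0, 1, 3, 4, 5, 7}) = 2
Therefore G(49) = 2.

2


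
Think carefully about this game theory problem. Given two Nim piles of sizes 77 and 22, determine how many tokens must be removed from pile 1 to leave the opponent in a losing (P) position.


Piles: 77 and 22
Current XOR: 77 XOR 22 = 91 (non-zero, so this is an N-position).
To make the XOR zero, we need to find a move that balances the piles.
For pile 1 (size 77): target = 77 XOR 91 = 22
We reduce pile 1 from 77 to 22.
Tokens removed: 77 - 22 = 55
Verification: 22 XOR 22 = 0

55


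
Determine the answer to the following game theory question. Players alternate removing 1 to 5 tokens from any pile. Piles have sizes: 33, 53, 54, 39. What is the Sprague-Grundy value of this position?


Subtraction set: {1, 2, 3, 4, 5}
For this subtraction set, G(n) = n mod 6 (period = max + 1 = 6).
Pile 1 (size 33): G(33) = 33 mod 6 = 3
Pile 2 (size 53): G(53) = 53 mod 6 = 5
Pile 3 (size 54): G(54) = 54 mod 6 = 0
Pile 4 (size 39): G(39) = 39 mod 6 = 3
Total Grundy value = XOR of all: 3 XOR 5 XOR 0 XOR 3 = 5

5


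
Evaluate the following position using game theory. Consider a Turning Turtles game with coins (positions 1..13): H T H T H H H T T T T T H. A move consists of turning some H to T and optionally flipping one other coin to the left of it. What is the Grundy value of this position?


Coins: H T H T H H H T T T T T H
Key fact: a single head at position k behaves exactly like a Nim heap of size k (turning it to T and optionally flipping a coin at j < k corresponds to moving the heap from k to j, or to 0), and heads combine as a disjunctive sum (two heads at the same place would cancel, matching j XOR j = 0). So the Nim-value is the XOR of the 1-indexed positions of the heads.
Face-up positions (1-indexed): [1, 3, 5, 6, 7, 13]
XOR 0 with 1: 0 XOR 1 = 1
XOR 1 with 3: 1 XOR 3 = 2
XOR 2 with 5: 2 XOR 5 = 7
XOR 7 with 6: 7 XOR 6 = 1
XOR 1 with 7: 1 XOR 7 = 6
XOR 6 with 13: 6 XOR 13 = 11
Nim-value = 11

11


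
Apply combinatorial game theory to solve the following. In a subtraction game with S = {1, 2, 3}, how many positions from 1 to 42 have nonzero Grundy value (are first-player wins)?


Subtraction set S = {1, 2, 3}, so G(n) = n mod 4.
G(n) = 0 when n is a multiple of 4.
Multiples of 4 in [1, 42]: 10
N-positions (nonzero Grundy) = 42 - 10 = 32

32


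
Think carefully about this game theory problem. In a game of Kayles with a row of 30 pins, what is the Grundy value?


Kayles: a move removes 1 or 2 adjacent pins from a contiguous row.
Removing pins from a row of k leaves two independent rows (a, b) with a + b = k - 1 (one pin) or a + b = k - 2 (two pins); an end removal gives a = 0.
By Sprague-Grundy, G(k) = mex{ G(a) XOR G(b) } over all these splits. G(0) = 0.
G(1): splits (0,0):0^0=0 -> mex({0}) = 1
G(2): splits (0,1):0^1=1 (0,0):0^0=0 -> mex({0, 1}) = 2
G(3): splits (0,2):0^2=2 (1,1):1^1=0 (0,1):0^1=1 -> mex({0, 1, 2}) = 3
G(4): splits (0,3):0^3=3 (1,2):1^2=3 (0,2):0^2=2 (1,1):1^1=0 -> mex({0, 2, 3}) = 1
G(5): splits (0,4):0^1=1 (1,3):1^3=2 (2,2):2^2=0 (0,3):0^3=3 (1,2):1^2=3 -> mex({0, 1, 2, 3}) = 4
G(6) = mex({0, 1, 2, 4}) = 3
G(7) = mex({0, 1, 3, 4, 5}) = 2
G(8) = mex({0, 2, 3, 5, 6}) = 1
G(9) = mex({0, 1, 2, 3, 6, 7}) = 4
G(10) = mex({0, 1, 3, 4, 5, 7}) = 2
G(11) = mex({0, 1, 2, 3, 4, 5}) = 6
G(12) = mex({0, 1, 2, 3, 5, 6, 7}) = 4
G(13) = mex({0, 2, 3, 4, 6, 7}) = 1
G(14) = mex({0, 1, 4, 5, 6, 7}) = 2
G(15) = mex({0, 1, 2, 3, 4, 5, 6}) = 7
G(16) = mex({0, 2, 3, 5, 6, 7}) = 1
G(17) = mex({0, 1, 2, 3, 5, 6, 7}) = 4
G(18) = mex({0, 1, 2, 4, 5, 6}) = 3
G(19) = mex({0, 1, 3, 4, 5, 7}) = 2
G(20) = mex({0, 2, 3, 4, 5, 6, 7}) = 1
G(21) = mex({0, 1, 2, 3, 5, 6, 7}) = 4
G(22) = mex({0, 1, 2, 3, 4, 5, 7}) = 6
G(23) = mex({0, 1, 2, 3, 4, 5, 6}) = 7
G(24) = mex({0, 1, 2, 3, 5, 6, 7}) = 4
G(25) = mex({0, 2, 3, 4, 6, 7}) = 1
G(26) = mex({0, 1, 3, 4, 5, 6, 7}) = 2
G(27) = mex({0, 1, 2, 3, 4, 5, 6, 7}) = 8
G(28) = mex({0, 1, 2, 3, 4, 6, 7, 8}) = 5
G(29) = mex({0, 1, 2, 3, 5, 6, 7, 8, 9}) = 4
G(30) = mex({0, 1, 2, 3, 4, 5, 6, 9, 10}) = 7
Therefore G(30) = 7.

7


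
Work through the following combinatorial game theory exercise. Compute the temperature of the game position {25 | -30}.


The game is {25 | -30}, a switch {a | b} with numbers a > b.
Cooling {a | b} by t gives {a - t | b + t}, which stops being hot when a - t = b + t, i.e. at t = (a - b)/2. So the temperature of a switch is (a - b)/2.
Temperature = (Left option - Right option) / 2
= (25 - (-30)) / 2
= 55 / 2
= 55/2

55/2


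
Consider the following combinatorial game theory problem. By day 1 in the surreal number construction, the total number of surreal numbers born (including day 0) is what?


Day 0: {|} = 0 is born. Count = 1.
Day n: the number of surreal numbers born by day n is 2^(n+1) - 1.
By day 0: 2^1 - 1 = 1
By day 1: 2^2 - 1 = 3
By day 1: 3 surreal numbers.

3


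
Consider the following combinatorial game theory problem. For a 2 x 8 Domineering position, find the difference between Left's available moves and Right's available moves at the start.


Board is 2 x 8 (rows x cols).
Left (vertical) placements: (rows-1) * cols = 1 * 8 = 8
Right (horizontal) placements: rows * (cols-1) = 2 * 7 = 14
Advantage = Left - Right = 8 - 14 = -6

-6


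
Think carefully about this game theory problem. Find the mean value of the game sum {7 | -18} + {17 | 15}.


G1 = {7 | -18}, G2 = {17 | 15}
Each is a switch {a | b} with numbers a > b; its mean value is (a + b)/2, and mean value is additive over game sums: m(G1 + G2) = m(G1) + m(G2).
Mean of G1 = (7 + (-18))/2 = -11/2 = -11/2
Mean of G2 = (17 + (15))/2 = 32/2 = 16
Mean of G1 + G2 = -11/2 + 16 = 21/2

21/2


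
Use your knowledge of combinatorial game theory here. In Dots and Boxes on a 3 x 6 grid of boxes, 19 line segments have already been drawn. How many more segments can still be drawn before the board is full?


Grid: 3 x 6 boxes, i.e. 4 rows and 7 columns of dots.
Horizontal edges: (rows + 1) * cols = 4 * 6 = 24
Vertical edges: rows * (cols + 1) = 3 * 7 = 21
Total edges: 24 + 21 = 45
Edges drawn: 19
Remaining: 45 - 19 = 26

26


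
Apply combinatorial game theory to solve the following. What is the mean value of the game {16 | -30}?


Game = {16 | -30}, a switch {a | b} with numbers a > b.
Its thermograph has left wall a - t and right wall b + t, which meet at t = (a - b)/2, where both equal (a + b)/2. So the mast (mean value) is at (a + b)/2.
Mean = (16 + (-30))/2 = -14/2 = -7

-7


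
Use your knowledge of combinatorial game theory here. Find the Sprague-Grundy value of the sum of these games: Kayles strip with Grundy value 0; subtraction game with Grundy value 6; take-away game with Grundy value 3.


By the Sprague-Grundy theorem, the Grundy value of a sum of games is the XOR of individual Grundy values.
Kayles strip: Grundy value = 0. Running XOR: 0 XOR 0 = 0
subtraction game: Grundy value = 6. Running XOR: 0 XOR 6 = 6
take-away game: Grundy value = 3. Running XOR: 6 XOR 3 = 5
The combined Grundy value is 5.

5


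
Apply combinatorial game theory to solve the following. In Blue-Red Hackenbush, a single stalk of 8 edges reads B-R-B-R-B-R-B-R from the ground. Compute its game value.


Edges (from ground): B-R-B-R-B-R-B-R
By Berlekamp's sign-expansion rule, a Blue-Red Hackenbush stalk has the value of the surreal number whose sign sequence is the edge sequence with B -> + and R -> -.
Sign sequence: +-+-+-+-
Trace the sign expansion in the surreal number tree, starting from 0:
Edge 1: B (sign +) -> bounds (0, +inf), value = 1
Edge 2: R (sign -) -> bounds (0, 1), value = 1/2
Edge 3: B (sign +) -> bounds (1/2, 1), value = 3/4
Edge 4: R (sign -) -> bounds (1/2, 3/4), value = 5/8
Edge 5: B (sign +) -> bounds (5/8, 3/4), value = 11/16
Edge 6: R (sign -) -> bounds (5/8, 11/16), value = 21/32
Edge 7: B (sign +) -> bounds (21/32, 11/16), value = 43/64
Edge 8: R (sign -) -> bounds (21/32, 43/64), value = 85/128
Game value = 85/128

85/128


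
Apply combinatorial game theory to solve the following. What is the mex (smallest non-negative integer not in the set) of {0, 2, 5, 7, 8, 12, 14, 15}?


Set = {0, 2, 5, 7, 8, 12, 14, 15}
0 is in the set.
1 is NOT in the set. This is the mex.
mex = 1

1


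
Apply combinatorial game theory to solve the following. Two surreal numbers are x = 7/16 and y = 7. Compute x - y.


x = 7/16, y = 7
Converting to common denominator: 16
x = 7/16, y = 112/16
x - y = 7/16 - 7 = -105/16

-105/16


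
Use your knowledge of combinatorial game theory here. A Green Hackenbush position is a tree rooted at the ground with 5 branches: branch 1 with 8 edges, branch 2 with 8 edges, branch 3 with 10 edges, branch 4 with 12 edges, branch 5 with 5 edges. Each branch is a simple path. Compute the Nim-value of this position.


The tree has 5 branches from the ground vertex.
In Green Hackenbush, the Nim-value of a simple path of length k is k.
Branch 1: length 8, Nim-value = 8
Branch 2: length 8, Nim-value = 8
Branch 3: length 10, Nim-value = 10
Branch 4: length 12, Nim-value = 12
Branch 5: length 5, Nim-value = 5
Total Nim-value = XOR of all branch values:
0 XOR 8 = 8
8 XOR 8 = 0
0 XOR 10 = 10
10 XOR 12 = 6
6 XOR 5 = 3
Nim-value of the tree = 3

3


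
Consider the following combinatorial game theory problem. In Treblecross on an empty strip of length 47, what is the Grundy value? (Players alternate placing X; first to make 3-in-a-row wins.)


Treblecross: place X on empty cells; 3-in-a-row wins.
Playing within two cells of an existing X lets the opponent win at once, so sensible play treats the cells i-2..i+2 around each X as dead. The player left with no safe cell loses, so this is a normal-play take-away game on strips of safe cells.
Placing X at cell i (0-indexed) of a strip of k safe cells leaves independent strips of sizes max(0, i-2) and max(0, k-i-3). Hence G(k) = mex{ G(max(0,i-2)) XOR G(max(0,k-i-3)) : 0 <= i < k }, with G(0) = 0.
G(1): splits (0,0):0^0=0 -> mex({0}) = 1
G(2): splits (0,0):0^0=0 -> mex({0}) = 1
G(3): splits (0,0):0^0=0 -> mex({0}) = 1
G(4): splits (0,1):0^1=1 (0,0):0^0=0 -> mex({0, 1}) = 2
G(5): splits (0,2):0^1=1 (0,1):0^1=1 (0,0):0^0=0 -> mex({0, 1}) = 2
G(6) = mex({1}) = 0
G(7) = mex({0, 1, 2}) = 3
G(8) = mex({0, 1, 2}) = 3
G(9) = mex({0, 2}) = 1
G(10) = mex({0, 2, 3}) = 1
G(11) = mex({0, 3}) = 1
G(12) = mex({1, 3}) = 0
G(13) = mex({0, 1, 2, 3}) = 4
G(14) = mex({0, 1, 2}) = 3
G(15) = mex({0, 1, 2}) = 3
G(16) = mex({0, 1, 2, 4}) = 3
G(17) = mex({0, 1, 3, 4}) = 2
G(18) = mex({0, 1, 3, 4}) = 2
G(19) = mex({0, 1, 3, 5}) = 2
G(20) = mex({0, 1, 2, 3, 5}) = 4
G(21) = mex({0, 1, 2, 3, 5}) = 4
G(22) = mex({1, 2, 6}) = 0
G(23) = mex({0, 1, 2, 3, 4, 6}) = 5
G(24) = mex({0, 1, 2, 3, 4}) = 5
G(25) = mex({0, 1, 3, 4, 7}) = 2
G(26) = mex({0, 1, 3, 4, 5, 7}) = 2
G(27) = mex({0, 1, 3, 5}) = 2
G(28) = mex({0, 1, 2, 5}) = 3
G(29) = mex({0, 1, 2, 4, 5, 6}) = 3
G(30) = mex({1, 2, 4, 6}) = 0
G(31) = mex({0, 1, 2, 3, 4, 6}) = 5
G(32) = mex({1, 2, 3, 4, 7}) = 0
G(33) = mex({0, 3, 7}) = 1
G(34) = mex({0, 2, 3, 5, 7}) = 1
G(35) = mex({0, 2, 3, 5, 6}) = 1
G(36) = mex({0, 1, 2, 5, 6}) = 3
G(37) = mex({0, 1, 2, 4, 5, 6}) = 3
G(38) = mex({0, 1, 2, 4}) = 3
G(39) = mex({0, 1, 2, 3, 4, 7}) = 5
G(40) = mex({0, 1, 2, 3, 4, 5, 7}) = 6
G(41) = mex({0, 1, 2, 3, 5, 7}) = 4
G(42) = mex({0, 1, 2, 3, 5, 6, 7}) = 4
G(43) = mex({0, 2, 3, 5, 6}) = 1
G(44) = mex({1, 2, 3, 4, 5, 6}) = 0
G(45) = mex({0, 1, 2, 3, 4, 6, 7}) = 5
G(46) = mex({0, 1, 2, 3, 4, 7}) = 5
G(47) = mex({0, 1, 2, 3, 4, 5, 7}) = 6
Therefore G(47) = 6.

6


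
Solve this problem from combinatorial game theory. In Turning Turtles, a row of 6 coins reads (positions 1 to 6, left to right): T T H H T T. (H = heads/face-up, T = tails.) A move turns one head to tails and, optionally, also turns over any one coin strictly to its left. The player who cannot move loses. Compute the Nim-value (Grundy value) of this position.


Coins: T T H H T T
Key fact: a single head at position k behaves exactly like a Nim heap of size k (turning it to T and optionally flipping a coin at j < k corresponds to moving the heap from k to j, or to 0), and heads combine as a disjunctive sum (two heads at the same place would cancel, matching j XOR j = 0). So the Nim-value is the XOR of the 1-indexed positions of the heads.
Face-up positions (1-indexed): [3, 4]
XOR 0 with 3: 0 XOR 3 = 3
XOR 3 with 4: 3 XOR 4 = 7
Nim-value = 7

7


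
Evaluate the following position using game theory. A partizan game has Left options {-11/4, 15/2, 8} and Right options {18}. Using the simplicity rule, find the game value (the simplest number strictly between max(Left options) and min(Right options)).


Left options: {-11/4, 15/2, 8}, max = 8
Right options: {18}, min = 18
All options are numbers and max(Left) < min(Right), so by the simplicity theorem the value is the simplest (earliest-born) number strictly between 8 and 18.
Integers 9 through 17 all lie strictly between 8 and 18.
Among integers, the simplest (lowest birthday = smallest |n|; 0 is born on day 0, +-n on day n) is 9.
No non-integer in the interval can be simpler: if x is a non-integer in the interval, then floor(x) or ceil(x) also lies in the interval (the interval contains an integer), and both are proper prefixes of x's sign expansion, i.e. born earlier. So the game value is 9.
Game value = 9

9


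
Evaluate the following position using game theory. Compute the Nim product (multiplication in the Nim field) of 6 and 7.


Nim multiplication is bilinear over XOR: (u XOR v) * w = (u*w) XOR (v*w).
So we split each operand into its bit components and XOR the pairwise Nim products.
6 = 2 + 4 (as XOR of powers of 2).
7 = 1 + 2 + 4 (as XOR of powers of 2).
Using the standard Nim-product table on single bits:
  2*2 = 3,   2*4 = 8,   2*8 = 12,
  4*4 = 6,   4*8 = 11,  8*8 = 13,
and  1*x = x (identity), k*l = l*k (commutative).
Pairwise Nim products:
  2 * 1 = 2
  2 * 2 = 3
  2 * 4 = 8
  4 * 1 = 4
  4 * 2 = 8
  4 * 4 = 6
XOR them: 2 XOR 3 XOR 8 XOR 4 XOR 8 XOR 6 = 3.
Result: 6 * 7 = 3 (in Nim).

3


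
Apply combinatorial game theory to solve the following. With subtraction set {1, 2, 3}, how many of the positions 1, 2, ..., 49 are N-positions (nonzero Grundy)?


Subtraction set S = {1, 2, 3}, so G(n) = n mod 4.
G(n) = 0 when n is a multiple of 4.
Multiples of 4 in [1, 49]: 12
N-positions (nonzero Grundy) = 49 - 12 = 37

37


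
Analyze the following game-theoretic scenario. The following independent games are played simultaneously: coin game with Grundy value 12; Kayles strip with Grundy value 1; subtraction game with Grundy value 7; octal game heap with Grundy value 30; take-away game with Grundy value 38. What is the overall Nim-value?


By the Sprague-Grundy theorem, the Grundy value of a sum of games is the XOR of individual Grundy values.
coin game: Grundy value = 12. Running XOR: 0 XOR 12 = 12
Kayles strip: Grundy value = 1. Running XOR: 12 XOR 1 = 13
subtraction game: Grundy value = 7. Running XOR: 13 XOR 7 = 10
octal game heap: Grundy value = 30. Running XOR: 10 XOR 30 = 20
take-away game: Grundy value = 38. Running XOR: 20 XOR 38 = 50
The combined Grundy value is 50.

50


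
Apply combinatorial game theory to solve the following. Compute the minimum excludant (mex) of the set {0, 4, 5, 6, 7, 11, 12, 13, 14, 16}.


Set = {0, 4, 5, 6, 7, 11, 12, 13, 14, 16}
0 is in the set.
1 is NOT in the set. This is the mex.
mex = 1

1


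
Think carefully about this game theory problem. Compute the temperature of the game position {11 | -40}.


The game is {11 | -40}, a switch {a | b} with numbers a > b.
Cooling {a | b} by t gives {a - t | b + t}, which stops being hot when a - t = b + t, i.e. at t = (a - b)/2. So the temperature of a switch is (a - b)/2.
Temperature = (Left option - Right option) / 2
= (11 - (-40)) / 2
= 51 / 2
= 51/2

51/2


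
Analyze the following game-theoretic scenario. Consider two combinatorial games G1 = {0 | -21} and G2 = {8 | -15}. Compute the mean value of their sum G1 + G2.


G1 = {0 | -21}, G2 = {8 | -15}
Each is a switch {a | b} with numbers a > b; its mean value is (a + b)/2, and mean value is additive over game sums: m(G1 + G2) = m(G1) + m(G2).
Mean of G1 = (0 + (-21))/2 = -21/2 = -21/2
Mean of G2 = (8 + (-15))/2 = -7/2 = -7/2
Mean of G1 + G2 = -21/2 + -7/2 = -14

-14


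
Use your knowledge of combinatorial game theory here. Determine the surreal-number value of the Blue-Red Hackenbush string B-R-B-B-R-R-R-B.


Edges (from ground): B-R-B-B-R-R-R-B
By Berlekamp's sign-expansion rule, a Blue-Red Hackenbush stalk has the value of the surreal number whose sign sequence is the edge sequence with B -> + and R -> -.
Sign sequence: +-++---+
Trace the sign expansion in the surreal number tree, starting from 0:
Edge 1: B (sign +) -> bounds (0, +inf), value = 1
Edge 2: R (sign -) -> bounds (0, 1), value = 1/2
Edge 3: B (sign +) -> bounds (1/2, 1), value = 3/4
Edge 4: B (sign +) -> bounds (3/4, 1), value = 7/8
Edge 5: R (sign -) -> bounds (3/4, 7/8), value = 13/16
Edge 6: R (sign -) -> bounds (3/4, 13/16), value = 25/32
Edge 7: R (sign -) -> bounds (3/4, 25/32), value = 49/64
Edge 8: B (sign +) -> bounds (49/64, 25/32), value = 99/128
Game value = 99/128

99/128


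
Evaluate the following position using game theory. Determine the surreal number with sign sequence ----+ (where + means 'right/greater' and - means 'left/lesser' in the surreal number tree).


Sign expansion: ----+
Rule: track bounds (lo, hi), initially (-inf, +inf). On '+', the current value becomes lo and we move to the simplest number in (value, hi): value + 1 if hi = +inf, otherwise the midpoint (value + hi)/2. On '-', the current value becomes hi and we move to value - 1 if lo = -inf, otherwise the midpoint (lo + value)/2.
Start at 0.
Step 1: sign = -, move left. Bounds: (-inf, 0). Value = -1
Step 2: sign = -, move left. Bounds: (-inf, -1). Value = -2
Step 3: sign = -, move left. Bounds: (-inf, -2). Value = -3
Step 4: sign = -, move left. Bounds: (-inf, -3). Value = -4
Step 5: sign = +, move right. Bounds: (-4, -3). Value = -7/2
The surreal number with sign expansion ----+ is -7/2.

-7/2


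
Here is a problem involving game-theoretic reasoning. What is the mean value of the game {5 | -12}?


Game = {5 | -12}, a switch {a | b} with numbers a > b.
Its thermograph has left wall a - t and right wall b + t, which meet at t = (a - b)/2, where both equal (a + b)/2. So the mast (mean value) is at (a + b)/2.
Mean = (5 + (-12))/2 = -7/2 = -7/2

-7/2


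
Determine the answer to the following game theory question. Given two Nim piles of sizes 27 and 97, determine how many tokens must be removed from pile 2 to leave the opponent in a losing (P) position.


Piles: 27 and 97
Current XOR: 27 XOR 97 = 122 (non-zero, so this is an N-position).
To make the XOR zero, we need to find a move that balances the piles.
For pile 2 (size 97): target = 97 XOR 122 = 27
We reduce pile 2 from 97 to 27.
Tokens removed: 97 - 27 = 70
Verification: 27 XOR 27 = 0

70


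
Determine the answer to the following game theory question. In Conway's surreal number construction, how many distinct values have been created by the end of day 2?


Day 0: {|} = 0 is born. Count = 1.
Day n: the number of surreal numbers born by day n is 2^(n+1) - 1.
By day 0: 2^1 - 1 = 1
By day 1: 2^2 - 1 = 3
By day 2: 2^3 - 1 = 7
By day 2: 7 surreal numbers.

7


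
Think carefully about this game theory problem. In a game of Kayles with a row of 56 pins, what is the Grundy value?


Kayles: a move removes 1 or 2 adjacent pins from a contiguous row.
Removing pins from a row of k leaves two independent rows (a, b) with a + b = k - 1 (one pin) or a + b = k - 2 (two pins); an end removal gives a = 0.
By Sprague-Grundy, G(k) = mex{ G(a) XOR G(b) } over all these splits. G(0) = 0.
G(1): splits (0,0):0^0=0 -> mex({0}) = 1
G(2): splits (0,1):0^1=1 (0,0):0^0=0 -> mex({0, 1}) = 2
G(3): splits (0,2):0^2=2 (1,1):1^1=0 (0,1):0^1=1 -> mex({0, 1, 2}) = 3
G(4): splits (0,3):0^3=3 (1,2):1^2=3 (0,2):0^2=2 (1,1):1^1=0 -> mex({0, 2, 3}) = 1
G(5): splits (0,4):0^1=1 (1,3):1^3=2 (2,2):2^2=0 (0,3):0^3=3 (1,2):1^2=3 -> mex({0, 1, 2, 3}) = 4
G(6) = mex({0, 1, 2, 4}) = 3
G(7) = mex({0, 1, 3, 4, 5}) = 2
G(8) = mex({0, 2, 3, 5, 6}) = 1
G(9) = mex({0, 1, 2, 3, 6, 7}) = 4
G(10) = mex({0, 1, 3, 4, 5, 7}) = 2
G(11) = mex({0, 1, 2, 3, 4, 5}) = 6
G(12) = mex({0, 1, 2, 3, 5, 6, 7}) = 4
G(13) = mex({0, 2, 3, 4, 6, 7}) = 1
G(14) = mex({0, 1, 4, 5, 6, 7}) = 2
G(15) = mex({0, 1, 2, 3, 4, 5, 6}) = 7
G(16) = mex({0, 2, 3, 5, 6, 7}) = 1
G(17) = mex({0, 1, 2, 3, 5, 6, 7}) = 4
G(18) = mex({0, 1, 2, 4, 5, 6}) = 3
G(19) = mex({0, 1, 3, 4, 5, 7}) = 2
G(20) = mex({0, 2, 3, 4, 5, 6, 7}) = 1
G(21) = mex({0, 1, 2, 3, 5, 6, 7}) = 4
G(22) = mex({0, 1, 2, 3, 4, 5, 7}) = 6
G(23) = mex({0, 1, 2, 3, 4, 5, 6}) = 7
G(24) = mex({0, 1, 2, 3, 5, 6, 7}) = 4
G(25) = mex({0, 2, 3, 4, 6, 7}) = 1
G(26) = mex({0, 1, 3, 4, 5, 6, 7}) = 2
G(27) = mex({0, 1, 2, 3, 4, 5, 6, 7}) = 8
G(28) = mex({0, 1, 2, 3, 4, 6, 7, 8}) = 5
G(29) = mex({0, 1, 2, 3, 5, 6, 7, 8, 9}) = 4
G(30) = mex({0, 1, 2, 3, 4, 5, 6, 9, 10}) = 7
G(31) = mex({0, 1, 3, 4, 5, 7, 10, 11}) = 2
G(32) = mex({0, 2, 3, 4, 5, 6, 7, 9, 11}) = 1
G(33) = mex({0, 1, 2, 3, 4, 5, 6, 7, 9, 12}) = 8
G(34) = mex({0, 1, 2, 3, 4, 5, 7, 8, 11, 12}) = 6
G(35) = mex({0, 1, 2, 3, 4, 5, 6, 8, 9, 10, 11}) = 7
G(36) = mex({0, 1, 2, 3, 5, 6, 7, 9, 10}) = 4
G(37) = mex({0, 2, 3, 4, 6, 7, 9, 10, 11, 12}) = 1
G(38) = mex({0, 1, 3, 4, 5, 6, 7, 9, 10, 11, 12}) = 2
G(39) = mex({0, 1, 2, 4, 5, 6, 7, 9, 10, 12, 14}) = 3
G(40) = mex({0, 2, 3, 4, 6, 7, 11, 12, 14}) = 1
G(41) = mex({0, 1, 2, 3, 5, 6, 7, 9, 10, 11, 12}) = 4
G(42) = mex({0, 1, 2, 3, 4, 5, 6, 9, 10}) = 7
G(43) = mex({0, 1, 3, 4, 5, 7, 9, 10, 12, 15}) = 2
G(44) = mex({0, 2, 3, 4, 5, 6, 7, 9, 10, 12, 15}) = 1
G(45) = mex({0, 1, 2, 3, 4, 5, 6, 7, 9, 10, 12, 14}) = 8
G(46) = mex({0, 1, 3, 4, 5, 7, 8, 11, 12, 14}) = 2
G(47) = mex({0, 1, 2, 3, 4, 5, 6, 8, 9, 10, 11, 12}) = 7
G(48) = mex({0, 1, 2, 3, 5, 6, 7, 9, 10}) = 4
G(49) = mex({0, 2, 3, 4, 6, 7, 9, 10, 11, 12, 15}) = 1
G(50) = mex({0, 1, 4, 5, 6, 7, 9, 11, 12, 14, 15}) = 2
G(51) = mex({0, 1, 2, 3, 4, 5, 6, 7, 9, 12, 14, 15}) = 8
G(52) = mex({0, 2, 3, 4, 5, 6, 7, 8, 11, 12, 15}) = 1
G(53) = mex({0, 1, 2, 3, 5, 6, 7, 8, 9, 10, 11, 12}) = 4
G(54) = mex({0, 1, 2, 3, 4, 5, 6, 9, 10}) = 7
G(55) = mex({0, 1, 3, 4, 5, 7, 9, 10, 11, 12}) = 2
G(56) = mex({0, 2, 3, 4, 5, 6, 7, 9, 10, 11, 12, 13, 14}) = 1
Therefore G(56) = 1.

1
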